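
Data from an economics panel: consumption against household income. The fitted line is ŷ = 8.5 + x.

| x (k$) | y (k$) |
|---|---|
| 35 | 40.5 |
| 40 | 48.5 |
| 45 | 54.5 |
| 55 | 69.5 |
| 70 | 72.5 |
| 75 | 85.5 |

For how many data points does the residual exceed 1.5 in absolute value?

4

x=35: ŷ = 8.5 + 35 = 43.5; r = 40.5 − 43.5 = -3
x=40: ŷ = 8.5 + 40 = 48.5; r = 48.5 − 48.5 = 0
x=45: ŷ = 8.5 + 45 = 53.5; r = 54.5 − 53.5 = 1
x=55: ŷ = 8.5 + 55 = 63.5; r = 69.5 − 63.5 = 6
x=70: ŷ = 8.5 + 70 = 78.5; r = 72.5 − 78.5 = -6
x=75: ŷ = 8.5 + 75 = 83.5; r = 85.5 − 83.5 = 2
|r| > 1.5: x=35 (|r|=3), x=55 (|r|=6), x=70 (|r|=6), x=75 (|r|=2) → 4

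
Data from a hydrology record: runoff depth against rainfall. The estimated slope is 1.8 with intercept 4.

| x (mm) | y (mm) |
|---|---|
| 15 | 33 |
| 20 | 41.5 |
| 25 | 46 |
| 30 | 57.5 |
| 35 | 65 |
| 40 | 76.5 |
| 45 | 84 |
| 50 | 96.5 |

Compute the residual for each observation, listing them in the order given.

2, 1.5, -3, -0.5, -2, 0.5, -1, 2.5

x=15: ŷ = 4 + 1.8·15 = 31; r = 33 − 31 = 2
x=20: ŷ = 4 + 1.8·20 = 40; r = 41.5 − 40 = 1.5
x=25: ŷ = 4 + 1.8·25 = 49; r = 46 − 49 = -3
x=30: ŷ = 4 + 1.8·30 = 58; r = 57.5 − 58 = -0.5
x=35: ŷ = 4 + 1.8·35 = 67; r = 65 − 67 = -2
x=40: ŷ = 4 + 1.8·40 = 76; r = 76.5 − 76 = 0.5
x=45: ŷ = 4 + 1.8·45 = 85; r = 84 − 85 = -1
x=50: ŷ = 4 + 1.8·50 = 94; r = 96.5 − 94 = 2.5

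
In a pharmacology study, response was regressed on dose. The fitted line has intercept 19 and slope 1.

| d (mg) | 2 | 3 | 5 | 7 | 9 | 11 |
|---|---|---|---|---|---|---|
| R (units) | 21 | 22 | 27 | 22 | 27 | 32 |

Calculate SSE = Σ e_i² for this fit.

SSE = 30

d=2: R̂ = 19 + 2 = 21; e = 21 − 21 = 0
d=3: R̂ = 19 + 3 = 22; e = 22 − 22 = 0
d=5: R̂ = 19 + 5 = 24; e = 27 − 24 = 3
d=7: R̂ = 19 + 7 = 26; e = 22 − 26 = -4
d=9: R̂ = 19 + 9 = 28; e = 27 − 28 = -1
d=11: R̂ = 19 + 11 = 30; e = 32 − 30 = 2
SSE = 0 + 0 + 9 + 16 + 1 + 4 = 30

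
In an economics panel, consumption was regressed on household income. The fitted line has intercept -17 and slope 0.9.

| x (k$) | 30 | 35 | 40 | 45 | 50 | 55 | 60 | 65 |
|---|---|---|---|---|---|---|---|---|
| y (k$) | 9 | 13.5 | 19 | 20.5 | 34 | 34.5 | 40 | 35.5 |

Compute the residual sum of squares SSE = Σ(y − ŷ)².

SSE = 96

x=30: ŷ = -17 + 0.9·30 = 10; e = 9 − 10 = -1
x=35: ŷ = -17 + 0.9·35 = 14.5; e = 13.5 − 14.5 = -1
x=40: ŷ = -17 + 0.9·40 = 19; e = 19 − 19 = 0
x=45: ŷ = -17 + 0.9·45 = 23.5; e = 20.5 − 23.5 = -3
x=50: ŷ = -17 + 0.9·50 = 28; e = 34 − 28 = 6
x=55: ŷ = -17 + 0.9·55 = 32.5; e = 34.5 − 32.5 = 2
x=60: ŷ = -17 + 0.9·60 = 37; e = 40 − 37 = 3
x=65: ŷ = -17 + 0.9·65 = 41.5; e = 35.5 − 41.5 = -6
SSE = 1 + 1 + 0 + 9 + 36 + 4 + 9 + 36 = 96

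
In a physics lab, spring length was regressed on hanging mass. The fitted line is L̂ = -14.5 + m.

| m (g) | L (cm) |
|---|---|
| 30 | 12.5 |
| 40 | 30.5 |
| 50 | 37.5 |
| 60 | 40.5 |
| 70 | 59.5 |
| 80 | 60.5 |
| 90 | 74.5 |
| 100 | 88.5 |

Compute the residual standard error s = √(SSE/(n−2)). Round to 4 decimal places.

s = 4.3589

m=30: L̂ = -14.5 + 30 = 15.5; r = 12.5 − 15.5 = -3
m=40: L̂ = -14.5 + 40 = 25.5; r = 30.5 − 25.5 = 5
m=50: L̂ = -14.5 + 50 = 35.5; r = 37.5 − 35.5 = 2
m=60: L̂ = -14.5 + 60 = 45.5; r = 40.5 − 45.5 = -5
m=70: L̂ = -14.5 + 70 = 55.5; r = 59.5 − 55.5 = 4
m=80: L̂ = -14.5 + 80 = 65.5; r = 60.5 − 65.5 = -5
m=90: L̂ = -14.5 + 90 = 75.5; r = 74.5 − 75.5 = -1
m=100: L̂ = -14.5 + 100 = 85.5; r = 88.5 − 85.5 = 3
SSE = 9 + 25 + 4 + 25 + 16 + 25 + 1 + 9 = 114
s = √(114/6) = √19 ≈ 4.3589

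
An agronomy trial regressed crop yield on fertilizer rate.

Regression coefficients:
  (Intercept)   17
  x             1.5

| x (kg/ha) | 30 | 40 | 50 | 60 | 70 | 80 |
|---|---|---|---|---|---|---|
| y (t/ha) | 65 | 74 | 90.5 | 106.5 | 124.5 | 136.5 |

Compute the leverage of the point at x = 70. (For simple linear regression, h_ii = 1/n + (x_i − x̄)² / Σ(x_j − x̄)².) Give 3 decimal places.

h = 0.295

x̄ = (30 + 40 + 50 + 60 + 70 + 80)/6 = 55
Σ(x − x̄)² = 625 + 225 + 25 + 25 + 225 + 625 = 1750
h = 1/6 + (15)²/1750 = 0.166667 + 0.128571 = 0.295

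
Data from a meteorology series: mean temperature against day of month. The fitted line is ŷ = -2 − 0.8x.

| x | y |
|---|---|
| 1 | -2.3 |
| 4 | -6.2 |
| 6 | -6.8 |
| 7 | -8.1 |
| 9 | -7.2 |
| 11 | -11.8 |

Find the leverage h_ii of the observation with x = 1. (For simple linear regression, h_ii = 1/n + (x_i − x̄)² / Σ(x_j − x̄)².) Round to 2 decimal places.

h = 0.62

x̄ = (1 + 4 + 6 + 7 + 9 + 11)/6 = 6.33333
Σ(x − x̄)² = 28.4444 + 5.44444 + 0.111111 + 0.444444 + 7.11111 + 21.7778 = 63.3333
h = 1/6 + (-5.33333)²/63.3333 = 0.166667 + 0.449123 = 0.62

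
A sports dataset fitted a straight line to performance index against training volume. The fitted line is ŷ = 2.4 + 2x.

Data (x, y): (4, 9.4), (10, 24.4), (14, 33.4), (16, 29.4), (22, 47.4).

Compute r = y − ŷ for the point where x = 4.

ŷ = 2.4 + 2·4 = 10.4
r = 9.4 − 10.4 = -1

r = -1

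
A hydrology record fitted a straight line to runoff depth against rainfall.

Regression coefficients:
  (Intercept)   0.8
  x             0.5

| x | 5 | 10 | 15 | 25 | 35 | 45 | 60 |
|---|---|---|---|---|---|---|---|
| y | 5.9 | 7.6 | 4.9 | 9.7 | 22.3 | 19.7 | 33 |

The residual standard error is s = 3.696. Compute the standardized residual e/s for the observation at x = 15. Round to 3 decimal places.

-0.920

ŷ = 0.8 + 0.5·15 = 8.3
e = 4.9 − 8.3 = -3.4
e/s = -3.4 / 3.696 = -0.920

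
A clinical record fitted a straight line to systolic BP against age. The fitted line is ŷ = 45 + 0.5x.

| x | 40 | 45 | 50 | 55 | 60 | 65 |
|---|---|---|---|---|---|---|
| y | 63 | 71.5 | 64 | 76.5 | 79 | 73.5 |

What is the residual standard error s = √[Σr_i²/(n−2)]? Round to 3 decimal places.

x=40: ŷ = 45 + 0.5·40 = 65; r = 63 − 65 = -2
x=45: ŷ = 45 + 0.5·45 = 67.5; r = 71.5 − 67.5 = 4
x=50: ŷ = 45 + 0.5·50 = 70; r = 64 − 70 = -6
x=55: ŷ = 45 + 0.5·55 = 72.5; r = 76.5 − 72.5 = 4
x=60: ŷ = 45 + 0.5·60 = 75; r = 79 − 75 = 4
x=65: ŷ = 45 + 0.5·65 = 77.5; r = 73.5 − 77.5 = -4
SSE = 4 + 16 + 36 + 16 + 16 + 16 = 104
s = √(104/4) = √26 ≈ 5.099

s = 5.099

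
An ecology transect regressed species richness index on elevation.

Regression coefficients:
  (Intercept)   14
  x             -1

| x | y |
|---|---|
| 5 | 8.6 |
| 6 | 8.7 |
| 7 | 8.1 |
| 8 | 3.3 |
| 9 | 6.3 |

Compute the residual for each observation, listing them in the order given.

x=5: ŷ = 14 − 5 = 9; r = 8.6 − 9 = -0.4
x=6: ŷ = 14 − 6 = 8; r = 8.7 − 8 = 0.7
x=7: ŷ = 14 − 7 = 7; r = 8.1 − 7 = 1.1
x=8: ŷ = 14 − 8 = 6; r = 3.3 − 6 = -2.7
x=9: ŷ = 14 − 9 = 5; r = 6.3 − 5 = 1.3

-0.4, 0.7, 1.1, -2.7, 1.3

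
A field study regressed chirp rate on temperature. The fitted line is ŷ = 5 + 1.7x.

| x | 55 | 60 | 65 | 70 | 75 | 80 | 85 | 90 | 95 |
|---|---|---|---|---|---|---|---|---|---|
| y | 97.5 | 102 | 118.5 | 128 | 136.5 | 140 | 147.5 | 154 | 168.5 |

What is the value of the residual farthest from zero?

e = -5

x=55: ŷ = 5 + 1.7·55 = 98.5; e = 97.5 − 98.5 = -1
x=60: ŷ = 5 + 1.7·60 = 107; e = 102 − 107 = -5
x=65: ŷ = 5 + 1.7·65 = 115.5; e = 118.5 − 115.5 = 3
x=70: ŷ = 5 + 1.7·70 = 124; e = 128 − 124 = 4
x=75: ŷ = 5 + 1.7·75 = 132.5; e = 136.5 − 132.5 = 4
x=80: ŷ = 5 + 1.7·80 = 141; e = 140 − 141 = -1
x=85: ŷ = 5 + 1.7·85 = 149.5; e = 147.5 − 149.5 = -2
x=90: ŷ = 5 + 1.7·90 = 158; e = 154 − 158 = -4
x=95: ŷ = 5 + 1.7·95 = 166.5; e = 168.5 − 166.5 = 2
Largest |e| is 5 at x = 60, residual -5.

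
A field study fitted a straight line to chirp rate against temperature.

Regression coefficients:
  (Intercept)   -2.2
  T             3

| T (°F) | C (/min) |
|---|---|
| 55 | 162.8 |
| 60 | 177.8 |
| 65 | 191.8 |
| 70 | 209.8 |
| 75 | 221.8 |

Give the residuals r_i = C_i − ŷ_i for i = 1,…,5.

0, 0, -1, 2, -1

T=55: ŷ = -2.2 + 3·55 = 162.8; r = 162.8 − 162.8 = 0
T=60: ŷ = -2.2 + 3·60 = 177.8; r = 177.8 − 177.8 = 0
T=65: ŷ = -2.2 + 3·65 = 192.8; r = 191.8 − 192.8 = -1
T=70: ŷ = -2.2 + 3·70 = 207.8; r = 209.8 − 207.8 = 2
T=75: ŷ = -2.2 + 3·75 = 222.8; r = 221.8 − 222.8 = -1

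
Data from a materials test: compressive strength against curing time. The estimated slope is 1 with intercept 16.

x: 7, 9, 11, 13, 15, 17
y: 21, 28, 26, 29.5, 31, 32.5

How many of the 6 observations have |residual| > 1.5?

2

x=7: ŷ = 16 + 7 = 23; r = 21 − 23 = -2
x=9: ŷ = 16 + 9 = 25; r = 28 − 25 = 3
x=11: ŷ = 16 + 11 = 27; r = 26 − 27 = -1
x=13: ŷ = 16 + 13 = 29; r = 29.5 − 29 = 0.5
x=15: ŷ = 16 + 15 = 31; r = 31 − 31 = 0
x=17: ŷ = 16 + 17 = 33; r = 32.5 − 33 = -0.5
|r| > 1.5: x=7 (|r|=2), x=9 (|r|=3) → 2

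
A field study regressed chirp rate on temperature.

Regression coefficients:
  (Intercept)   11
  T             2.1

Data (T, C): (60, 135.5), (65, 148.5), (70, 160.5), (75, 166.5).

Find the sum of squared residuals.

SSE = 13.5

T=60: ŷ = 11 + 2.1·60 = 137; r = 135.5 − 137 = -1.5
T=65: ŷ = 11 + 2.1·65 = 147.5; r = 148.5 − 147.5 = 1
T=70: ŷ = 11 + 2.1·70 = 158; r = 160.5 − 158 = 2.5
T=75: ŷ = 11 + 2.1·75 = 168.5; r = 166.5 − 168.5 = -2
SSE = 2.25 + 1 + 6.25 + 4 = 13.5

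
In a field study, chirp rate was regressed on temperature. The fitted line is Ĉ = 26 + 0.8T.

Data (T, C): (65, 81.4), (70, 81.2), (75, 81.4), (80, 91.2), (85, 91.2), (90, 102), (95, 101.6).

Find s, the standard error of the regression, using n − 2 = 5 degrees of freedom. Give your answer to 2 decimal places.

T=65: Ĉ = 26 + 0.8·65 = 78; r = 81.4 − 78 = 3.4
T=70: Ĉ = 26 + 0.8·70 = 82; r = 81.2 − 82 = -0.8
T=75: Ĉ = 26 + 0.8·75 = 86; r = 81.4 − 86 = -4.6
T=80: Ĉ = 26 + 0.8·80 = 90; r = 91.2 − 90 = 1.2
T=85: Ĉ = 26 + 0.8·85 = 94; r = 91.2 − 94 = -2.8
T=90: Ĉ = 26 + 0.8·90 = 98; r = 102 − 98 = 4
T=95: Ĉ = 26 + 0.8·95 = 102; r = 101.6 − 102 = -0.4
SSE = 11.56 + 0.64 + 21.16 + 1.44 + 7.84 + 16 + 0.16 = 58.8
s = √(58.8/5) = √11.76 ≈ 3.43

s = 3.43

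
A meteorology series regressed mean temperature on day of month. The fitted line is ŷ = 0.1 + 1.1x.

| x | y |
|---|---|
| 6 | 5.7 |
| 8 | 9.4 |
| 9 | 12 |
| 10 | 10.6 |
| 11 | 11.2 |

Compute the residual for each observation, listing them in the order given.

-1, 0.5, 2, -0.5, -1

x=6: ŷ = 0.1 + 1.1·6 = 6.7; e = 5.7 − 6.7 = -1
x=8: ŷ = 0.1 + 1.1·8 = 8.9; e = 9.4 − 8.9 = 0.5
x=9: ŷ = 0.1 + 1.1·9 = 10; e = 12 − 10 = 2
x=10: ŷ = 0.1 + 1.1·10 = 11.1; e = 10.6 − 11.1 = -0.5
x=11: ŷ = 0.1 + 1.1·11 = 12.2; e = 11.2 − 12.2 = -1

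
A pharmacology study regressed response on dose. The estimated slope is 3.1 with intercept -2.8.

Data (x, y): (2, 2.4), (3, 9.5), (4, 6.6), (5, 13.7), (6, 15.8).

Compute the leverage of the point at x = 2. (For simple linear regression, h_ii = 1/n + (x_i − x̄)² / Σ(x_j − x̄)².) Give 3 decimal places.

x̄ = (2 + 3 + 4 + 5 + 6)/5 = 4
Σ(x − x̄)² = 4 + 1 + 0 + 1 + 4 = 10
h = 1/5 + (-2)²/10 = 0.2 + 0.4 = 0.600

h = 0.600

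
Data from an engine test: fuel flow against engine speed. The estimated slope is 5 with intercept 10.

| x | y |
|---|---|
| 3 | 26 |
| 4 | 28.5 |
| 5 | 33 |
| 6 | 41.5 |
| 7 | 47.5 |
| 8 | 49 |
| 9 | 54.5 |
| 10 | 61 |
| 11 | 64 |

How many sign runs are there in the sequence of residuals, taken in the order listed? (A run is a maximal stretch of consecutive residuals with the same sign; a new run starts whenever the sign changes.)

6 runs

x=3: ŷ = 10 + 5·3 = 25; r = 26 − 25 = 1
x=4: ŷ = 10 + 5·4 = 30; r = 28.5 − 30 = -1.5
x=5: ŷ = 10 + 5·5 = 35; r = 33 − 35 = -2
x=6: ŷ = 10 + 5·6 = 40; r = 41.5 − 40 = 1.5
x=7: ŷ = 10 + 5·7 = 45; r = 47.5 − 45 = 2.5
x=8: ŷ = 10 + 5·8 = 50; r = 49 − 50 = -1
x=9: ŷ = 10 + 5·9 = 55; r = 54.5 − 55 = -0.5
x=10: ŷ = 10 + 5·10 = 60; r = 61 − 60 = 1
x=11: ŷ = 10 + 5·11 = 65; r = 64 − 65 = -1
Signs: + − − + + − − + −
Runs: +×1, −×2, +×2, −×2, +×1, −×1 → 6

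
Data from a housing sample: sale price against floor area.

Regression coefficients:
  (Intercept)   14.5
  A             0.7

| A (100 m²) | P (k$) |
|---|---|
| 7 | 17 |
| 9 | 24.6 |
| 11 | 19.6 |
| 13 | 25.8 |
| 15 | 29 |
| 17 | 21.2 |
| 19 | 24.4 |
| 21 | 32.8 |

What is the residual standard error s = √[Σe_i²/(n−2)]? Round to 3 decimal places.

s = 4.069

A=7: P̂ = 14.5 + 0.7·7 = 19.4; e = 17 − 19.4 = -2.4
A=9: P̂ = 14.5 + 0.7·9 = 20.8; e = 24.6 − 20.8 = 3.8
A=11: P̂ = 14.5 + 0.7·11 = 22.2; e = 19.6 − 22.2 = -2.6
A=13: P̂ = 14.5 + 0.7·13 = 23.6; e = 25.8 − 23.6 = 2.2
A=15: P̂ = 14.5 + 0.7·15 = 25; e = 29 − 25 = 4
A=17: P̂ = 14.5 + 0.7·17 = 26.4; e = 21.2 − 26.4 = -5.2
A=19: P̂ = 14.5 + 0.7·19 = 27.8; e = 24.4 − 27.8 = -3.4
A=21: P̂ = 14.5 + 0.7·21 = 29.2; e = 32.8 − 29.2 = 3.6
SSE = 5.76 + 14.44 + 6.76 + 4.84 + 16 + 27.04 + 11.56 + 12.96 = 99.36
s = √(99.36/6) = √16.56 ≈ 4.069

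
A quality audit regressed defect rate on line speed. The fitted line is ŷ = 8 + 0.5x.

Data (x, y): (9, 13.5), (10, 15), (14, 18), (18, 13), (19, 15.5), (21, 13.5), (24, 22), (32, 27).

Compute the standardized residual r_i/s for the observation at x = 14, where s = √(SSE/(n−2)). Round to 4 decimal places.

0.8660

x=9: ŷ = 8 + 0.5·9 = 12.5; r = 13.5 − 12.5 = 1
x=10: ŷ = 8 + 0.5·10 = 13; r = 15 − 13 = 2
x=14: ŷ = 8 + 0.5·14 = 15; r = 18 − 15 = 3
x=18: ŷ = 8 + 0.5·18 = 17; r = 13 − 17 = -4
x=19: ŷ = 8 + 0.5·19 = 17.5; r = 15.5 − 17.5 = -2
x=21: ŷ = 8 + 0.5·21 = 18.5; r = 13.5 − 18.5 = -5
x=24: ŷ = 8 + 0.5·24 = 20; r = 22 − 20 = 2
x=32: ŷ = 8 + 0.5·32 = 24; r = 27 − 24 = 3
SSE = 1 + 4 + 9 + 16 + 4 + 25 + 4 + 9 = 72
s = √(72/6) = 3.4641
r/s = 3 / 3.4641 = 0.8660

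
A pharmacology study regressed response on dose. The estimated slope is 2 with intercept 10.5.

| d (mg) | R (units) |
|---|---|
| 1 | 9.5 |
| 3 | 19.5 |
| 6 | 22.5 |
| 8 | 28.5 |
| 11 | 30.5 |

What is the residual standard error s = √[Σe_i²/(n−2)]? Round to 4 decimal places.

s = 2.9439

d=1: R̂ = 10.5 + 2·1 = 12.5; e = 9.5 − 12.5 = -3
d=3: R̂ = 10.5 + 2·3 = 16.5; e = 19.5 − 16.5 = 3
d=6: R̂ = 10.5 + 2·6 = 22.5; e = 22.5 − 22.5 = 0
d=8: R̂ = 10.5 + 2·8 = 26.5; e = 28.5 − 26.5 = 2
d=11: R̂ = 10.5 + 2·11 = 32.5; e = 30.5 − 32.5 = -2
SSE = 9 + 9 + 0 + 4 + 4 = 26
s = √(26/3) = √8.66667 ≈ 2.9439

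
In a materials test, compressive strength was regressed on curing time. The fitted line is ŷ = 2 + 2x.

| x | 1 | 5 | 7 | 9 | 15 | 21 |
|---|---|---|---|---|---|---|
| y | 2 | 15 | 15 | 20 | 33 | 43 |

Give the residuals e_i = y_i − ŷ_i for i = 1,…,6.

-2, 3, -1, 0, 1, -1

x=1: ŷ = 2 + 2·1 = 4; e = 2 − 4 = -2
x=5: ŷ = 2 + 2·5 = 12; e = 15 − 12 = 3
x=7: ŷ = 2 + 2·7 = 16; e = 15 − 16 = -1
x=9: ŷ = 2 + 2·9 = 20; e = 20 − 20 = 0
x=15: ŷ = 2 + 2·15 = 32; e = 33 − 32 = 1
x=21: ŷ = 2 + 2·21 = 44; e = 43 − 44 = -1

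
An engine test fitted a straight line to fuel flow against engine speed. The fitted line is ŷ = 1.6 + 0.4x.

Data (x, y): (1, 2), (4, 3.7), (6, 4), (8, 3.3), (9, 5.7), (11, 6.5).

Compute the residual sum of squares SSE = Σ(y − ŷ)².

SSE = 3

x=1: ŷ = 1.6 + 0.4·1 = 2; e = 2 − 2 = 0
x=4: ŷ = 1.6 + 0.4·4 = 3.2; e = 3.7 − 3.2 = 0.5
x=6: ŷ = 1.6 + 0.4·6 = 4; e = 4 − 4 = 0
x=8: ŷ = 1.6 + 0.4·8 = 4.8; e = 3.3 − 4.8 = -1.5
x=9: ŷ = 1.6 + 0.4·9 = 5.2; e = 5.7 − 5.2 = 0.5
x=11: ŷ = 1.6 + 0.4·11 = 6; e = 6.5 − 6 = 0.5
SSE = 0 + 0.25 + 0 + 2.25 + 0.25 + 0.25 = 3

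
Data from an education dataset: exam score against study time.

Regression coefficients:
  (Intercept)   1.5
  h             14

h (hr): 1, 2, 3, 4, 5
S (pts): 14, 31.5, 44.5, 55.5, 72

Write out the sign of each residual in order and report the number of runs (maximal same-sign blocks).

4 runs

h=1: ŷ = 1.5 + 14·1 = 15.5; r = 14 − 15.5 = -1.5
h=2: ŷ = 1.5 + 14·2 = 29.5; r = 31.5 − 29.5 = 2
h=3: ŷ = 1.5 + 14·3 = 43.5; r = 44.5 − 43.5 = 1
h=4: ŷ = 1.5 + 14·4 = 57.5; r = 55.5 − 57.5 = -2
h=5: ŷ = 1.5 + 14·5 = 71.5; r = 72 − 71.5 = 0.5
Signs: − + + − +
Runs: −×1, +×2, −×1, +×1 → 4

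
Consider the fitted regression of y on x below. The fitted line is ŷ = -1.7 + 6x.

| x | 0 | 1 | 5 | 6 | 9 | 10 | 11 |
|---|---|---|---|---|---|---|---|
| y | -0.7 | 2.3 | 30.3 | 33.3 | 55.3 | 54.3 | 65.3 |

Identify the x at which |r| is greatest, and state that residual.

x=0: ŷ = -1.7 + 6·0 = -1.7; r = -0.7 − (-1.7) = 1
x=1: ŷ = -1.7 + 6·1 = 4.3; r = 2.3 − 4.3 = -2
x=5: ŷ = -1.7 + 6·5 = 28.3; r = 30.3 − 28.3 = 2
x=6: ŷ = -1.7 + 6·6 = 34.3; r = 33.3 − 34.3 = -1
x=9: ŷ = -1.7 + 6·9 = 52.3; r = 55.3 − 52.3 = 3
x=10: ŷ = -1.7 + 6·10 = 58.3; r = 54.3 − 58.3 = -4
x=11: ŷ = -1.7 + 6·11 = 64.3; r = 65.3 − 64.3 = 1
Largest |r| is 4 at x = 10, residual -4.

x = 10, r = -4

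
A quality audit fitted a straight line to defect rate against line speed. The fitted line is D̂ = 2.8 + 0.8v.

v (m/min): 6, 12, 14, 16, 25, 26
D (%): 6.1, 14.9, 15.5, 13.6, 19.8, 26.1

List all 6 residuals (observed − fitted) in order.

v=6: D̂ = 2.8 + 0.8·6 = 7.6; r = 6.1 − 7.6 = -1.5
v=12: D̂ = 2.8 + 0.8·12 = 12.4; r = 14.9 − 12.4 = 2.5
v=14: D̂ = 2.8 + 0.8·14 = 14; r = 15.5 − 14 = 1.5
v=16: D̂ = 2.8 + 0.8·16 = 15.6; r = 13.6 − 15.6 = -2
v=25: D̂ = 2.8 + 0.8·25 = 22.8; r = 19.8 − 22.8 = -3
v=26: D̂ = 2.8 + 0.8·26 = 23.6; r = 26.1 − 23.6 = 2.5

-1.5, 2.5, 1.5, -2, -3, 2.5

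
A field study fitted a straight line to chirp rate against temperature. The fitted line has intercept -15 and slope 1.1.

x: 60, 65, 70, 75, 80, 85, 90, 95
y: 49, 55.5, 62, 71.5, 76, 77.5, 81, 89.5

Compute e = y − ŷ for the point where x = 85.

e = -1

ŷ = -15 + 1.1·85 = 78.5
e = 77.5 − 78.5 = -1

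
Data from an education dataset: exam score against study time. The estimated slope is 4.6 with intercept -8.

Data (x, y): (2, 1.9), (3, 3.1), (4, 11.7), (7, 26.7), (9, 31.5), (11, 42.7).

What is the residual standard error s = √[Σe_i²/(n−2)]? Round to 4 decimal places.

s = 2.1989

x=2: ŷ = -8 + 4.6·2 = 1.2; e = 1.9 − 1.2 = 0.7
x=3: ŷ = -8 + 4.6·3 = 5.8; e = 3.1 − 5.8 = -2.7
x=4: ŷ = -8 + 4.6·4 = 10.4; e = 11.7 − 10.4 = 1.3
x=7: ŷ = -8 + 4.6·7 = 24.2; e = 26.7 − 24.2 = 2.5
x=9: ŷ = -8 + 4.6·9 = 33.4; e = 31.5 − 33.4 = -1.9
x=11: ŷ = -8 + 4.6·11 = 42.6; e = 42.7 − 42.6 = 0.1
SSE = 0.49 + 7.29 + 1.69 + 6.25 + 3.61 + 0.01 = 19.34
s = √(19.34/4) = √4.835 ≈ 2.1989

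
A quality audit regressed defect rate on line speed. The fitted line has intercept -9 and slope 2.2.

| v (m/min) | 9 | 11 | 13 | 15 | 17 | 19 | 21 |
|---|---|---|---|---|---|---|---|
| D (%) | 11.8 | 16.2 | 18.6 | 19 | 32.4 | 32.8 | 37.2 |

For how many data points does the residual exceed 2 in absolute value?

2

v=9: D̂ = -9 + 2.2·9 = 10.8; e = 11.8 − 10.8 = 1
v=11: D̂ = -9 + 2.2·11 = 15.2; e = 16.2 − 15.2 = 1
v=13: D̂ = -9 + 2.2·13 = 19.6; e = 18.6 − 19.6 = -1
v=15: D̂ = -9 + 2.2·15 = 24; e = 19 − 24 = -5
v=17: D̂ = -9 + 2.2·17 = 28.4; e = 32.4 − 28.4 = 4
v=19: D̂ = -9 + 2.2·19 = 32.8; e = 32.8 − 32.8 = 0
v=21: D̂ = -9 + 2.2·21 = 37.2; e = 37.2 − 37.2 = 0
|e| > 2: v=15 (|e|=5), v=17 (|e|=4) → 2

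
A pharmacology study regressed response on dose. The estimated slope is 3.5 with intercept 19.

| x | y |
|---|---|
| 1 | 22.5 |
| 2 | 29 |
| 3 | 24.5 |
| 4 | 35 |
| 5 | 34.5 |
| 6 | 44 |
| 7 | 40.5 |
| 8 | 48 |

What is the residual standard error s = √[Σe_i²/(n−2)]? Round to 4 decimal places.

x=1: ŷ = 19 + 3.5·1 = 22.5; e = 22.5 − 22.5 = 0
x=2: ŷ = 19 + 3.5·2 = 26; e = 29 − 26 = 3
x=3: ŷ = 19 + 3.5·3 = 29.5; e = 24.5 − 29.5 = -5
x=4: ŷ = 19 + 3.5·4 = 33; e = 35 − 33 = 2
x=5: ŷ = 19 + 3.5·5 = 36.5; e = 34.5 − 36.5 = -2
x=6: ŷ = 19 + 3.5·6 = 40; e = 44 − 40 = 4
x=7: ŷ = 19 + 3.5·7 = 43.5; e = 40.5 − 43.5 = -3
x=8: ŷ = 19 + 3.5·8 = 47; e = 48 − 47 = 1
SSE = 0 + 9 + 25 + 4 + 4 + 16 + 9 + 1 = 68
s = √(68/6) = √11.3333 ≈ 3.3665

s = 3.3665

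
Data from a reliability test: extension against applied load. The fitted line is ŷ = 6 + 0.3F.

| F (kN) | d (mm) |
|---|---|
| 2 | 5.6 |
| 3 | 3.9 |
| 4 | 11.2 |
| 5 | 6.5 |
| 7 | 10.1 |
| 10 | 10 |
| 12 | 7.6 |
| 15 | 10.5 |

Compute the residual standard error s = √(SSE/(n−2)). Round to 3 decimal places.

s = 2.449

F=2: ŷ = 6 + 0.3·2 = 6.6; r = 5.6 − 6.6 = -1
F=3: ŷ = 6 + 0.3·3 = 6.9; r = 3.9 − 6.9 = -3
F=4: ŷ = 6 + 0.3·4 = 7.2; r = 11.2 − 7.2 = 4
F=5: ŷ = 6 + 0.3·5 = 7.5; r = 6.5 − 7.5 = -1
F=7: ŷ = 6 + 0.3·7 = 8.1; r = 10.1 − 8.1 = 2
F=10: ŷ = 6 + 0.3·10 = 9; r = 10 − 9 = 1
F=12: ŷ = 6 + 0.3·12 = 9.6; r = 7.6 − 9.6 = -2
F=15: ŷ = 6 + 0.3·15 = 10.5; r = 10.5 − 10.5 = 0
SSE = 1 + 9 + 16 + 1 + 4 + 1 + 4 + 0 = 36
s = √(36/6) = √6 ≈ 2.449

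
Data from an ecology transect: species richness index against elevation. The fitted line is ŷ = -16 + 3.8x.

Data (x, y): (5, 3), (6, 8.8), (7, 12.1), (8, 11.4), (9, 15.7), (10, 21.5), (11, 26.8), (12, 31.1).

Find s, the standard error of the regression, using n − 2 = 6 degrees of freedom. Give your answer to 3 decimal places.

x=5: ŷ = -16 + 3.8·5 = 3; e = 3 − 3 = 0
x=6: ŷ = -16 + 3.8·6 = 6.8; e = 8.8 − 6.8 = 2
x=7: ŷ = -16 + 3.8·7 = 10.6; e = 12.1 − 10.6 = 1.5
x=8: ŷ = -16 + 3.8·8 = 14.4; e = 11.4 − 14.4 = -3
x=9: ŷ = -16 + 3.8·9 = 18.2; e = 15.7 − 18.2 = -2.5
x=10: ŷ = -16 + 3.8·10 = 22; e = 21.5 − 22 = -0.5
x=11: ŷ = -16 + 3.8·11 = 25.8; e = 26.8 − 25.8 = 1
x=12: ŷ = -16 + 3.8·12 = 29.6; e = 31.1 − 29.6 = 1.5
SSE = 0 + 4 + 2.25 + 9 + 6.25 + 0.25 + 1 + 2.25 = 25
s = √(25/6) = √4.16667 ≈ 2.041

s = 2.041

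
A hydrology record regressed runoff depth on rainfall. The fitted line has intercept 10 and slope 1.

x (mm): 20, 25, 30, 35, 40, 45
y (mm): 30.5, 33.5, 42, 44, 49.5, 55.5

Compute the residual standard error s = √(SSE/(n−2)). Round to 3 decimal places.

x=20: ŷ = 10 + 20 = 30; e = 30.5 − 30 = 0.5
x=25: ŷ = 10 + 25 = 35; e = 33.5 − 35 = -1.5
x=30: ŷ = 10 + 30 = 40; e = 42 − 40 = 2
x=35: ŷ = 10 + 35 = 45; e = 44 − 45 = -1
x=40: ŷ = 10 + 40 = 50; e = 49.5 − 50 = -0.5
x=45: ŷ = 10 + 45 = 55; e = 55.5 − 55 = 0.5
SSE = 0.25 + 2.25 + 4 + 1 + 0.25 + 0.25 = 8
s = √(8/4) = √2 ≈ 1.414

s = 1.414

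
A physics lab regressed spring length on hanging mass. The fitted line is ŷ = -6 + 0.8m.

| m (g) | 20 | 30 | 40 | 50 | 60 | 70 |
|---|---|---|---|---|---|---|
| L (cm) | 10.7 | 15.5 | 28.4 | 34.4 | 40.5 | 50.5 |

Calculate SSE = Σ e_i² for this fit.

m=20: ŷ = -6 + 0.8·20 = 10; e = 10.7 − 10 = 0.7
m=30: ŷ = -6 + 0.8·30 = 18; e = 15.5 − 18 = -2.5
m=40: ŷ = -6 + 0.8·40 = 26; e = 28.4 − 26 = 2.4
m=50: ŷ = -6 + 0.8·50 = 34; e = 34.4 − 34 = 0.4
m=60: ŷ = -6 + 0.8·60 = 42; e = 40.5 − 42 = -1.5
m=70: ŷ = -6 + 0.8·70 = 50; e = 50.5 − 50 = 0.5
SSE = 0.49 + 6.25 + 5.76 + 0.16 + 2.25 + 0.25 = 15.16

SSE = 15.16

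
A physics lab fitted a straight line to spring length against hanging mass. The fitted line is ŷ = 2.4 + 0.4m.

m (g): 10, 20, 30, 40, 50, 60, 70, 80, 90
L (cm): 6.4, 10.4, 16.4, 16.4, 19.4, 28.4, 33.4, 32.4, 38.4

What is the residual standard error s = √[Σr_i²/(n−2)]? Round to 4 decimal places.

s = 2.2039

m=10: ŷ = 2.4 + 0.4·10 = 6.4; r = 6.4 − 6.4 = 0
m=20: ŷ = 2.4 + 0.4·20 = 10.4; r = 10.4 − 10.4 = 0
m=30: ŷ = 2.4 + 0.4·30 = 14.4; r = 16.4 − 14.4 = 2
m=40: ŷ = 2.4 + 0.4·40 = 18.4; r = 16.4 − 18.4 = -2
m=50: ŷ = 2.4 + 0.4·50 = 22.4; r = 19.4 − 22.4 = -3
m=60: ŷ = 2.4 + 0.4·60 = 26.4; r = 28.4 − 26.4 = 2
m=70: ŷ = 2.4 + 0.4·70 = 30.4; r = 33.4 − 30.4 = 3
m=80: ŷ = 2.4 + 0.4·80 = 34.4; r = 32.4 − 34.4 = -2
m=90: ŷ = 2.4 + 0.4·90 = 38.4; r = 38.4 − 38.4 = 0
SSE = 0 + 0 + 4 + 4 + 9 + 4 + 9 + 4 + 0 = 34
s = √(34/7) = √4.85714 ≈ 2.2039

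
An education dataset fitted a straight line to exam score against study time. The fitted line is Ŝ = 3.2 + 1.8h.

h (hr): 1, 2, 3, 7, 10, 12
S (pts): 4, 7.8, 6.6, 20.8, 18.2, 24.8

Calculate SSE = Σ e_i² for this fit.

SSE = 40

h=1: Ŝ = 3.2 + 1.8·1 = 5; e = 4 − 5 = -1
h=2: Ŝ = 3.2 + 1.8·2 = 6.8; e = 7.8 − 6.8 = 1
h=3: Ŝ = 3.2 + 1.8·3 = 8.6; e = 6.6 − 8.6 = -2
h=7: Ŝ = 3.2 + 1.8·7 = 15.8; e = 20.8 − 15.8 = 5
h=10: Ŝ = 3.2 + 1.8·10 = 21.2; e = 18.2 − 21.2 = -3
h=12: Ŝ = 3.2 + 1.8·12 = 24.8; e = 24.8 − 24.8 = 0
SSE = 1 + 1 + 4 + 25 + 9 + 0 = 40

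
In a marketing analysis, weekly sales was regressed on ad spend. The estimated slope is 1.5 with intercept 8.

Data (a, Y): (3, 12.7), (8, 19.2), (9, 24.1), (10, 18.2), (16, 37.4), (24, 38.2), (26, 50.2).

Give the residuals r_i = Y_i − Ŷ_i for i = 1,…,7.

a=3: Ŷ = 8 + 1.5·3 = 12.5; r = 12.7 − 12.5 = 0.2
a=8: Ŷ = 8 + 1.5·8 = 20; r = 19.2 − 20 = -0.8
a=9: Ŷ = 8 + 1.5·9 = 21.5; r = 24.1 − 21.5 = 2.6
a=10: Ŷ = 8 + 1.5·10 = 23; r = 18.2 − 23 = -4.8
a=16: Ŷ = 8 + 1.5·16 = 32; r = 37.4 − 32 = 5.4
a=24: Ŷ = 8 + 1.5·24 = 44; r = 38.2 − 44 = -5.8
a=26: Ŷ = 8 + 1.5·26 = 47; r = 50.2 − 47 = 3.2

0.2, -0.8, 2.6, -4.8, 5.4, -5.8, 3.2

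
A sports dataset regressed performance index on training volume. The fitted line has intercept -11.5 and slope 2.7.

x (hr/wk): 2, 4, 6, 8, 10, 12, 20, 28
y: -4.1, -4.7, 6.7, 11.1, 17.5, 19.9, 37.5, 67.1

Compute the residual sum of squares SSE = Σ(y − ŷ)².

SSE = 64

x=2: ŷ = -11.5 + 2.7·2 = -6.1; r = -4.1 − (-6.1) = 2
x=4: ŷ = -11.5 + 2.7·4 = -0.7; r = -4.7 − (-0.7) = -4
x=6: ŷ = -11.5 + 2.7·6 = 4.7; r = 6.7 − 4.7 = 2
x=8: ŷ = -11.5 + 2.7·8 = 10.1; r = 11.1 − 10.1 = 1
x=10: ŷ = -11.5 + 2.7·10 = 15.5; r = 17.5 − 15.5 = 2
x=12: ŷ = -11.5 + 2.7·12 = 20.9; r = 19.9 − 20.9 = -1
x=20: ŷ = -11.5 + 2.7·20 = 42.5; r = 37.5 − 42.5 = -5
x=28: ŷ = -11.5 + 2.7·28 = 64.1; r = 67.1 − 64.1 = 3
SSE = 4 + 16 + 4 + 1 + 4 + 1 + 25 + 9 = 64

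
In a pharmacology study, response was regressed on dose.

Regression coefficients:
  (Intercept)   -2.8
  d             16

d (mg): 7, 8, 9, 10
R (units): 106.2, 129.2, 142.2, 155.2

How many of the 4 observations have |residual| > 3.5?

1

d=7: ŷ = -2.8 + 16·7 = 109.2; e = 106.2 − 109.2 = -3
d=8: ŷ = -2.8 + 16·8 = 125.2; e = 129.2 − 125.2 = 4
d=9: ŷ = -2.8 + 16·9 = 141.2; e = 142.2 − 141.2 = 1
d=10: ŷ = -2.8 + 16·10 = 157.2; e = 155.2 − 157.2 = -2
|e| > 3.5: d=8 (|e|=4) → 1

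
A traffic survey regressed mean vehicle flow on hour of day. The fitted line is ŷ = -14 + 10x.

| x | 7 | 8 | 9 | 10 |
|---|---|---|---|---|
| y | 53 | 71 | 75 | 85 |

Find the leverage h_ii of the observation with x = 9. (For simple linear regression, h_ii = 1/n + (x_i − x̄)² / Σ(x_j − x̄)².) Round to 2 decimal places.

x̄ = (7 + 8 + 9 + 10)/4 = 8.5
Σ(x − x̄)² = 2.25 + 0.25 + 0.25 + 2.25 = 5
h = 1/4 + (0.5)²/5 = 0.25 + 0.05 = 0.30

h = 0.30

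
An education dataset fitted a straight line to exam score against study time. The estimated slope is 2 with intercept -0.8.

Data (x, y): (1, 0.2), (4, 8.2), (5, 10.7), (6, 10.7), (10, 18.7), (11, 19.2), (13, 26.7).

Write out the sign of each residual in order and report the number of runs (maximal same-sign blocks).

4 runs

x=1: ŷ = -0.8 + 2·1 = 1.2; e = 0.2 − 1.2 = -1
x=4: ŷ = -0.8 + 2·4 = 7.2; e = 8.2 − 7.2 = 1
x=5: ŷ = -0.8 + 2·5 = 9.2; e = 10.7 − 9.2 = 1.5
x=6: ŷ = -0.8 + 2·6 = 11.2; e = 10.7 − 11.2 = -0.5
x=10: ŷ = -0.8 + 2·10 = 19.2; e = 18.7 − 19.2 = -0.5
x=11: ŷ = -0.8 + 2·11 = 21.2; e = 19.2 − 21.2 = -2
x=13: ŷ = -0.8 + 2·13 = 25.2; e = 26.7 − 25.2 = 1.5
Signs: − + + − − − +
Runs: −×1, +×2, −×3, +×1 → 4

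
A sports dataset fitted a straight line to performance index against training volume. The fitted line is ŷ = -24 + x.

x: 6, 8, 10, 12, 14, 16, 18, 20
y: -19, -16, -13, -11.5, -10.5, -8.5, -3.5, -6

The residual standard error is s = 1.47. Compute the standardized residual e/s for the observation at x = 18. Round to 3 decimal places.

ŷ = -24 + 18 = -6
e = -3.5 − (-6) = 2.5
e/s = 2.5 / 1.47 = 1.701

1.701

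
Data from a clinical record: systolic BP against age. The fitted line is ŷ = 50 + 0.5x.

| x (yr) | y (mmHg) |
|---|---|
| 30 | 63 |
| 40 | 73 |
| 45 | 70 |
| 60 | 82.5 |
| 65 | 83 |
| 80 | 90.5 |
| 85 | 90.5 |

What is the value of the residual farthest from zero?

x=30: ŷ = 50 + 0.5·30 = 65; e = 63 − 65 = -2
x=40: ŷ = 50 + 0.5·40 = 70; e = 73 − 70 = 3
x=45: ŷ = 50 + 0.5·45 = 72.5; e = 70 − 72.5 = -2.5
x=60: ŷ = 50 + 0.5·60 = 80; e = 82.5 − 80 = 2.5
x=65: ŷ = 50 + 0.5·65 = 82.5; e = 83 − 82.5 = 0.5
x=80: ŷ = 50 + 0.5·80 = 90; e = 90.5 − 90 = 0.5
x=85: ŷ = 50 + 0.5·85 = 92.5; e = 90.5 − 92.5 = -2
Largest |e| is 3 at x = 40, residual 3.

e = 3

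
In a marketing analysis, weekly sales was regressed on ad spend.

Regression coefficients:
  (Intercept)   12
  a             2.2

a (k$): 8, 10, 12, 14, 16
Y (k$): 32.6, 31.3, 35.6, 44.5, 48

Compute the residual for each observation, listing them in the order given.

3, -2.7, -2.8, 1.7, 0.8

a=8: Ŷ = 12 + 2.2·8 = 29.6; r = 32.6 − 29.6 = 3
a=10: Ŷ = 12 + 2.2·10 = 34; r = 31.3 − 34 = -2.7
a=12: Ŷ = 12 + 2.2·12 = 38.4; r = 35.6 − 38.4 = -2.8
a=14: Ŷ = 12 + 2.2·14 = 42.8; r = 44.5 − 42.8 = 1.7
a=16: Ŷ = 12 + 2.2·16 = 47.2; r = 48 − 47.2 = 0.8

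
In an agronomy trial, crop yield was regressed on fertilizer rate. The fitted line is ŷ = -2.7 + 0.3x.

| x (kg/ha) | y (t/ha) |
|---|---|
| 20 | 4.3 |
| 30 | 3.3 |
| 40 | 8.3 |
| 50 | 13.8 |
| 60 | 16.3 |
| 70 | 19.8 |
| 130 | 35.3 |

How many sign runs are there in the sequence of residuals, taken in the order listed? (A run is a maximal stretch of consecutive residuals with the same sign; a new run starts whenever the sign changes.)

4 runs

x=20: ŷ = -2.7 + 0.3·20 = 3.3; r = 4.3 − 3.3 = 1
x=30: ŷ = -2.7 + 0.3·30 = 6.3; r = 3.3 − 6.3 = -3
x=40: ŷ = -2.7 + 0.3·40 = 9.3; r = 8.3 − 9.3 = -1
x=50: ŷ = -2.7 + 0.3·50 = 12.3; r = 13.8 − 12.3 = 1.5
x=60: ŷ = -2.7 + 0.3·60 = 15.3; r = 16.3 − 15.3 = 1
x=70: ŷ = -2.7 + 0.3·70 = 18.3; r = 19.8 − 18.3 = 1.5
x=130: ŷ = -2.7 + 0.3·130 = 36.3; r = 35.3 − 36.3 = -1
Signs: + − − + + + −
Runs: +×1, −×2, +×3, −×1 → 4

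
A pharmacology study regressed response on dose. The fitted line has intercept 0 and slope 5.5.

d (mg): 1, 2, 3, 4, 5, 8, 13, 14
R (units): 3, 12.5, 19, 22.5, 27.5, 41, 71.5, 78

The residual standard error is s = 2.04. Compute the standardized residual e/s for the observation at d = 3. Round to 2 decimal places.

ŷ = 5.5·3 = 16.5
e = 19 − 16.5 = 2.5
e/s = 2.5 / 2.04 = 1.23

1.23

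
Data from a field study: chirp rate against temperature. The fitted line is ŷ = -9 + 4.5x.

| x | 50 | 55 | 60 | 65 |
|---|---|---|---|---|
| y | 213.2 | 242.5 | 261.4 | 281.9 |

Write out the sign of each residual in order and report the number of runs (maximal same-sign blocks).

x=50: ŷ = -9 + 4.5·50 = 216; e = 213.2 − 216 = -2.8
x=55: ŷ = -9 + 4.5·55 = 238.5; e = 242.5 − 238.5 = 4
x=60: ŷ = -9 + 4.5·60 = 261; e = 261.4 − 261 = 0.4
x=65: ŷ = -9 + 4.5·65 = 283.5; e = 281.9 − 283.5 = -1.6
Signs: − + + −
Runs: −×1, +×2, −×1 → 3

3 runs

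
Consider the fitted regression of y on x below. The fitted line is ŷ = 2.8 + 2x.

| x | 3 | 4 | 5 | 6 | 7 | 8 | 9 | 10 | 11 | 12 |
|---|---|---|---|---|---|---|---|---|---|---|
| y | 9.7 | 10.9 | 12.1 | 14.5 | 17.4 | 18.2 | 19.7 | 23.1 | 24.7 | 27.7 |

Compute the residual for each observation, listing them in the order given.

x=3: ŷ = 2.8 + 2·3 = 8.8; r = 9.7 − 8.8 = 0.9
x=4: ŷ = 2.8 + 2·4 = 10.8; r = 10.9 − 10.8 = 0.1
x=5: ŷ = 2.8 + 2·5 = 12.8; r = 12.1 − 12.8 = -0.7
x=6: ŷ = 2.8 + 2·6 = 14.8; r = 14.5 − 14.8 = -0.3
x=7: ŷ = 2.8 + 2·7 = 16.8; r = 17.4 − 16.8 = 0.6
x=8: ŷ = 2.8 + 2·8 = 18.8; r = 18.2 − 18.8 = -0.6
x=9: ŷ = 2.8 + 2·9 = 20.8; r = 19.7 − 20.8 = -1.1
x=10: ŷ = 2.8 + 2·10 = 22.8; r = 23.1 − 22.8 = 0.3
x=11: ŷ = 2.8 + 2·11 = 24.8; r = 24.7 − 24.8 = -0.1
x=12: ŷ = 2.8 + 2·12 = 26.8; r = 27.7 − 26.8 = 0.9

0.9, 0.1, -0.7, -0.3, 0.6, -0.6, -1.1, 0.3, -0.1, 0.9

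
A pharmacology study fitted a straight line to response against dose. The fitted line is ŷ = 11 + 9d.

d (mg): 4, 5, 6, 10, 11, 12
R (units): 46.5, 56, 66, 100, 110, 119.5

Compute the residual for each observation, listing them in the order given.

d=4: ŷ = 11 + 9·4 = 47; e = 46.5 − 47 = -0.5
d=5: ŷ = 11 + 9·5 = 56; e = 56 − 56 = 0
d=6: ŷ = 11 + 9·6 = 65; e = 66 − 65 = 1
d=10: ŷ = 11 + 9·10 = 101; e = 100 − 101 = -1
d=11: ŷ = 11 + 9·11 = 110; e = 110 − 110 = 0
d=12: ŷ = 11 + 9·12 = 119; e = 119.5 − 119 = 0.5

-0.5, 0, 1, -1, 0, 0.5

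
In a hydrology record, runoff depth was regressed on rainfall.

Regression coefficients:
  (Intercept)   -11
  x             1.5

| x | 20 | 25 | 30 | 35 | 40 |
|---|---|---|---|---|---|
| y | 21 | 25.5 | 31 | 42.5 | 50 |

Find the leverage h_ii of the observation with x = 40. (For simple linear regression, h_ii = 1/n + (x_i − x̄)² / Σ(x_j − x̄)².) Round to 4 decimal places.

x̄ = (20 + 25 + 30 + 35 + 40)/5 = 30
Σ(x − x̄)² = 100 + 25 + 0 + 25 + 100 = 250
h = 1/5 + (10)²/250 = 0.2 + 0.4 = 0.6000

h = 0.6000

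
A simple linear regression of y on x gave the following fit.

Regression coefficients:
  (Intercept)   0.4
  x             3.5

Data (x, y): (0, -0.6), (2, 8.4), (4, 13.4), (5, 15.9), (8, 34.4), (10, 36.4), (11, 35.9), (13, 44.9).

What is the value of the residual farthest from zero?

r = 6

x=0: ŷ = 0.4 + 3.5·0 = 0.4; r = -0.6 − 0.4 = -1
x=2: ŷ = 0.4 + 3.5·2 = 7.4; r = 8.4 − 7.4 = 1
x=4: ŷ = 0.4 + 3.5·4 = 14.4; r = 13.4 − 14.4 = -1
x=5: ŷ = 0.4 + 3.5·5 = 17.9; r = 15.9 − 17.9 = -2
x=8: ŷ = 0.4 + 3.5·8 = 28.4; r = 34.4 − 28.4 = 6
x=10: ŷ = 0.4 + 3.5·10 = 35.4; r = 36.4 − 35.4 = 1
x=11: ŷ = 0.4 + 3.5·11 = 38.9; r = 35.9 − 38.9 = -3
x=13: ŷ = 0.4 + 3.5·13 = 45.9; r = 44.9 − 45.9 = -1
Largest |r| is 6 at x = 8, residual 6.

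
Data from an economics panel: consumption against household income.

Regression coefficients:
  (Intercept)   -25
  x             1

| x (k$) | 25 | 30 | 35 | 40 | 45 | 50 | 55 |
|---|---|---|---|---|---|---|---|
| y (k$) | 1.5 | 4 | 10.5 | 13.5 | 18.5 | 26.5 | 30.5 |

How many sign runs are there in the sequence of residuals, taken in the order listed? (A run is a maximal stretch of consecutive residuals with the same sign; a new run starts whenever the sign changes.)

x=25: ŷ = -25 + 25 = 0; r = 1.5 − 0 = 1.5
x=30: ŷ = -25 + 30 = 5; r = 4 − 5 = -1
x=35: ŷ = -25 + 35 = 10; r = 10.5 − 10 = 0.5
x=40: ŷ = -25 + 40 = 15; r = 13.5 − 15 = -1.5
x=45: ŷ = -25 + 45 = 20; r = 18.5 − 20 = -1.5
x=50: ŷ = -25 + 50 = 25; r = 26.5 − 25 = 1.5
x=55: ŷ = -25 + 55 = 30; r = 30.5 − 30 = 0.5
Signs: + − + − − + +
Runs: +×1, −×1, +×1, −×2, +×2 → 5

5 runs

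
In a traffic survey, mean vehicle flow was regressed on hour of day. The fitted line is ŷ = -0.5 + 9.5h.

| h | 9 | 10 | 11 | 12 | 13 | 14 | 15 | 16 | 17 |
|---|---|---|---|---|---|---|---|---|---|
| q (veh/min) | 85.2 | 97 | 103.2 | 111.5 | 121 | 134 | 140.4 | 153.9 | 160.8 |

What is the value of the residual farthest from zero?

e = 2.5

h=9: ŷ = -0.5 + 9.5·9 = 85; e = 85.2 − 85 = 0.2
h=10: ŷ = -0.5 + 9.5·10 = 94.5; e = 97 − 94.5 = 2.5
h=11: ŷ = -0.5 + 9.5·11 = 104; e = 103.2 − 104 = -0.8
h=12: ŷ = -0.5 + 9.5·12 = 113.5; e = 111.5 − 113.5 = -2
h=13: ŷ = -0.5 + 9.5·13 = 123; e = 121 − 123 = -2
h=14: ŷ = -0.5 + 9.5·14 = 132.5; e = 134 − 132.5 = 1.5
h=15: ŷ = -0.5 + 9.5·15 = 142; e = 140.4 − 142 = -1.6
h=16: ŷ = -0.5 + 9.5·16 = 151.5; e = 153.9 − 151.5 = 2.4
h=17: ŷ = -0.5 + 9.5·17 = 161; e = 160.8 − 161 = -0.2
Largest |e| is 2.5 at h = 10, residual 2.5.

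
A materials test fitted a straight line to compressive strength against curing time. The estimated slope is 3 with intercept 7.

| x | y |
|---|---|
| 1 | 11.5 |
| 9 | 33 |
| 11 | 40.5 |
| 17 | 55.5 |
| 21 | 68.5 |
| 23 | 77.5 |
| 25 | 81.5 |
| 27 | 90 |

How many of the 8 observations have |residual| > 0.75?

x=1: ŷ = 7 + 3·1 = 10; e = 11.5 − 10 = 1.5
x=9: ŷ = 7 + 3·9 = 34; e = 33 − 34 = -1
x=11: ŷ = 7 + 3·11 = 40; e = 40.5 − 40 = 0.5
x=17: ŷ = 7 + 3·17 = 58; e = 55.5 − 58 = -2.5
x=21: ŷ = 7 + 3·21 = 70; e = 68.5 − 70 = -1.5
x=23: ŷ = 7 + 3·23 = 76; e = 77.5 − 76 = 1.5
x=25: ŷ = 7 + 3·25 = 82; e = 81.5 − 82 = -0.5
x=27: ŷ = 7 + 3·27 = 88; e = 90 − 88 = 2
|e| > 0.75: x=1 (|e|=1.5), x=9 (|e|=1), x=17 (|e|=2.5), x=21 (|e|=1.5), x=23 (|e|=1.5), x=27 (|e|=2) → 6

6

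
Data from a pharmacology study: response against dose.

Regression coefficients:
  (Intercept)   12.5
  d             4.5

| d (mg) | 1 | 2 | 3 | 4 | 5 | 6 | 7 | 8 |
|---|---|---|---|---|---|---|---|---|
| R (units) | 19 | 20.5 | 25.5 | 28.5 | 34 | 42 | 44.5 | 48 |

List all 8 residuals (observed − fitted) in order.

2, -1, -0.5, -2, -1, 2.5, 0.5, -0.5

d=1: ŷ = 12.5 + 4.5·1 = 17; e = 19 − 17 = 2
d=2: ŷ = 12.5 + 4.5·2 = 21.5; e = 20.5 − 21.5 = -1
d=3: ŷ = 12.5 + 4.5·3 = 26; e = 25.5 − 26 = -0.5
d=4: ŷ = 12.5 + 4.5·4 = 30.5; e = 28.5 − 30.5 = -2
d=5: ŷ = 12.5 + 4.5·5 = 35; e = 34 − 35 = -1
d=6: ŷ = 12.5 + 4.5·6 = 39.5; e = 42 − 39.5 = 2.5
d=7: ŷ = 12.5 + 4.5·7 = 44; e = 44.5 − 44 = 0.5
d=8: ŷ = 12.5 + 4.5·8 = 48.5; e = 48 − 48.5 = -0.5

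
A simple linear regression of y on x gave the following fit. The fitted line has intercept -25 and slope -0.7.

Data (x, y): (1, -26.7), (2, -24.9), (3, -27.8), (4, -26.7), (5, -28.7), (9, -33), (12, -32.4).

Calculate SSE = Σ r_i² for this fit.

x=1: ŷ = -25 − 0.7·1 = -25.7; r = -26.7 − (-25.7) = -1
x=2: ŷ = -25 − 0.7·2 = -26.4; r = -24.9 − (-26.4) = 1.5
x=3: ŷ = -25 − 0.7·3 = -27.1; r = -27.8 − (-27.1) = -0.7
x=4: ŷ = -25 − 0.7·4 = -27.8; r = -26.7 − (-27.8) = 1.1
x=5: ŷ = -25 − 0.7·5 = -28.5; r = -28.7 − (-28.5) = -0.2
x=9: ŷ = -25 − 0.7·9 = -31.3; r = -33 − (-31.3) = -1.7
x=12: ŷ = -25 − 0.7·12 = -33.4; r = -32.4 − (-33.4) = 1
SSE = 1 + 2.25 + 0.49 + 1.21 + 0.04 + 2.89 + 1 = 8.88

SSE = 8.88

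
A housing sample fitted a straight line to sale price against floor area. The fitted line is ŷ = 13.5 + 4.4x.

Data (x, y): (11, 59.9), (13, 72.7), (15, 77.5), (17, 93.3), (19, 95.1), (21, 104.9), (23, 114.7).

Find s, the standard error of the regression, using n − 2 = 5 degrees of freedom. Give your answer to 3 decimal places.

s = 2.898

x=11: ŷ = 13.5 + 4.4·11 = 61.9; e = 59.9 − 61.9 = -2
x=13: ŷ = 13.5 + 4.4·13 = 70.7; e = 72.7 − 70.7 = 2
x=15: ŷ = 13.5 + 4.4·15 = 79.5; e = 77.5 − 79.5 = -2
x=17: ŷ = 13.5 + 4.4·17 = 88.3; e = 93.3 − 88.3 = 5
x=19: ŷ = 13.5 + 4.4·19 = 97.1; e = 95.1 − 97.1 = -2
x=21: ŷ = 13.5 + 4.4·21 = 105.9; e = 104.9 − 105.9 = -1
x=23: ŷ = 13.5 + 4.4·23 = 114.7; e = 114.7 − 114.7 = 0
SSE = 4 + 4 + 4 + 25 + 4 + 1 + 0 = 42
s = √(42/5) = √8.4 ≈ 2.898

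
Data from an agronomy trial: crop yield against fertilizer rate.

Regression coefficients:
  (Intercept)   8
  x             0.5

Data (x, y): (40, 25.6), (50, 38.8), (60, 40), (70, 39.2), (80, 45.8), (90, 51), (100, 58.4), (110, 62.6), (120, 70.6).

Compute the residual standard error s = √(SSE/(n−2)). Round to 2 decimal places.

x=40: ŷ = 8 + 0.5·40 = 28; r = 25.6 − 28 = -2.4
x=50: ŷ = 8 + 0.5·50 = 33; r = 38.8 − 33 = 5.8
x=60: ŷ = 8 + 0.5·60 = 38; r = 40 − 38 = 2
x=70: ŷ = 8 + 0.5·70 = 43; r = 39.2 − 43 = -3.8
x=80: ŷ = 8 + 0.5·80 = 48; r = 45.8 − 48 = -2.2
x=90: ŷ = 8 + 0.5·90 = 53; r = 51 − 53 = -2
x=100: ŷ = 8 + 0.5·100 = 58; r = 58.4 − 58 = 0.4
x=110: ŷ = 8 + 0.5·110 = 63; r = 62.6 − 63 = -0.4
x=120: ŷ = 8 + 0.5·120 = 68; r = 70.6 − 68 = 2.6
SSE = 5.76 + 33.64 + 4 + 14.44 + 4.84 + 4 + 0.16 + 0.16 + 6.76 = 73.76
s = √(73.76/7) = √10.5371 ≈ 3.25

s = 3.25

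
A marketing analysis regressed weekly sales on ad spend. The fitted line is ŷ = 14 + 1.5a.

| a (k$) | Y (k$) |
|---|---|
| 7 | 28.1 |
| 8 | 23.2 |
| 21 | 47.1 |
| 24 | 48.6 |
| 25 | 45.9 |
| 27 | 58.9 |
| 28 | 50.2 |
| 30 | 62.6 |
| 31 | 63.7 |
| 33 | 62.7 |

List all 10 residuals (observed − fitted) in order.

a=7: ŷ = 14 + 1.5·7 = 24.5; e = 28.1 − 24.5 = 3.6
a=8: ŷ = 14 + 1.5·8 = 26; e = 23.2 − 26 = -2.8
a=21: ŷ = 14 + 1.5·21 = 45.5; e = 47.1 − 45.5 = 1.6
a=24: ŷ = 14 + 1.5·24 = 50; e = 48.6 − 50 = -1.4
a=25: ŷ = 14 + 1.5·25 = 51.5; e = 45.9 − 51.5 = -5.6
a=27: ŷ = 14 + 1.5·27 = 54.5; e = 58.9 − 54.5 = 4.4
a=28: ŷ = 14 + 1.5·28 = 56; e = 50.2 − 56 = -5.8
a=30: ŷ = 14 + 1.5·30 = 59; e = 62.6 − 59 = 3.6
a=31: ŷ = 14 + 1.5·31 = 60.5; e = 63.7 − 60.5 = 3.2
a=33: ŷ = 14 + 1.5·33 = 63.5; e = 62.7 − 63.5 = -0.8

3.6, -2.8, 1.6, -1.4, -5.6, 4.4, -5.8, 3.6, 3.2, -0.8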